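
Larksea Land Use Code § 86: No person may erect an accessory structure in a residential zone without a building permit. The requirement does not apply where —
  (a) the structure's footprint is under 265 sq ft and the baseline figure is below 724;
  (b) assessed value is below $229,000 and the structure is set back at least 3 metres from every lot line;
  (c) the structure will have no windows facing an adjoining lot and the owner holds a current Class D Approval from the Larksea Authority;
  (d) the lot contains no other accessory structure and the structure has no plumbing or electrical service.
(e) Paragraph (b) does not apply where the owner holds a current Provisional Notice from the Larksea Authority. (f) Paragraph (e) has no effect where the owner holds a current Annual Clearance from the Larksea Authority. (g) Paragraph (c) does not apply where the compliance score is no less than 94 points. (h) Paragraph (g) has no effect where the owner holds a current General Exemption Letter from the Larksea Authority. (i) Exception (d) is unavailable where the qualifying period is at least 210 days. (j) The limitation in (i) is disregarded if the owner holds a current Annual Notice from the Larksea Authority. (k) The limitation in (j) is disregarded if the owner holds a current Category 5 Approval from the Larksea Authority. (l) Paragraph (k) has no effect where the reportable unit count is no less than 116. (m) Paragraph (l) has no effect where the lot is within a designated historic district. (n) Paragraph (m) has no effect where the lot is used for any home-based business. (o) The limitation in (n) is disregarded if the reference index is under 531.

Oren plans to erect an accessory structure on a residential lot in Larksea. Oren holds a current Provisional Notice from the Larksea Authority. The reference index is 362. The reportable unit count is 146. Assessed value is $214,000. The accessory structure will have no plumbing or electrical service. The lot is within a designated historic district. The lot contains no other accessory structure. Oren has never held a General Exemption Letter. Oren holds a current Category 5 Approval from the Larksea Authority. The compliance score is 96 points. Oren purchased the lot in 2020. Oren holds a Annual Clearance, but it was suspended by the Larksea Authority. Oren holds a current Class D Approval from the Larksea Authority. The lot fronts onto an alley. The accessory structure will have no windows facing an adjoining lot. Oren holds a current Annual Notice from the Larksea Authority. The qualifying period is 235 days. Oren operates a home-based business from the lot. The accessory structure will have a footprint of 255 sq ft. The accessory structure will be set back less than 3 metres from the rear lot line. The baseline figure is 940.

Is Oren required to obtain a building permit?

Yes — Oren must obtain a building permit.

Exception (a) does not apply: the baseline figure is 940, not below 724.
Exception (b) does not apply: the rear setback is under 3 m.
Exception (c) is satisfied on its face — no windows face an adjoining lot; a current Class D Approval is held. But applying paragraphs (g)–(h): (g) operates — the compliance score is 96 points, meeting the 94 points threshold. (h), which would lift (g), is not engaged — the General Exemption Letter is not current. Exception (c) does not apply.
Exception (d) is satisfied on its face — the lot has no other accessory structure; there is no plumbing or electrical service. But applying paragraphs (i)–(o): (i) operates against (d): the qualifying period is 235 days, meeting the 210 days threshold. (j) operates (a current Annual Notice is held), but is set aside by (k): (k) operates against (j): a current Category 5 Approval is held. (l) would limit (k) — the reportable unit count is 146, meeting the 116 threshold — but (m) sets (l) aside: (m) operates against (l): the lot is in a historic district. (n) would limit (m) — a home-based business operates on the lot — but (o) sets (n) aside: (o) operates against (n): the reference index is 362, under the 531 limit. (d) is therefore removed.
None of the exceptions is available; § 86 applies in full.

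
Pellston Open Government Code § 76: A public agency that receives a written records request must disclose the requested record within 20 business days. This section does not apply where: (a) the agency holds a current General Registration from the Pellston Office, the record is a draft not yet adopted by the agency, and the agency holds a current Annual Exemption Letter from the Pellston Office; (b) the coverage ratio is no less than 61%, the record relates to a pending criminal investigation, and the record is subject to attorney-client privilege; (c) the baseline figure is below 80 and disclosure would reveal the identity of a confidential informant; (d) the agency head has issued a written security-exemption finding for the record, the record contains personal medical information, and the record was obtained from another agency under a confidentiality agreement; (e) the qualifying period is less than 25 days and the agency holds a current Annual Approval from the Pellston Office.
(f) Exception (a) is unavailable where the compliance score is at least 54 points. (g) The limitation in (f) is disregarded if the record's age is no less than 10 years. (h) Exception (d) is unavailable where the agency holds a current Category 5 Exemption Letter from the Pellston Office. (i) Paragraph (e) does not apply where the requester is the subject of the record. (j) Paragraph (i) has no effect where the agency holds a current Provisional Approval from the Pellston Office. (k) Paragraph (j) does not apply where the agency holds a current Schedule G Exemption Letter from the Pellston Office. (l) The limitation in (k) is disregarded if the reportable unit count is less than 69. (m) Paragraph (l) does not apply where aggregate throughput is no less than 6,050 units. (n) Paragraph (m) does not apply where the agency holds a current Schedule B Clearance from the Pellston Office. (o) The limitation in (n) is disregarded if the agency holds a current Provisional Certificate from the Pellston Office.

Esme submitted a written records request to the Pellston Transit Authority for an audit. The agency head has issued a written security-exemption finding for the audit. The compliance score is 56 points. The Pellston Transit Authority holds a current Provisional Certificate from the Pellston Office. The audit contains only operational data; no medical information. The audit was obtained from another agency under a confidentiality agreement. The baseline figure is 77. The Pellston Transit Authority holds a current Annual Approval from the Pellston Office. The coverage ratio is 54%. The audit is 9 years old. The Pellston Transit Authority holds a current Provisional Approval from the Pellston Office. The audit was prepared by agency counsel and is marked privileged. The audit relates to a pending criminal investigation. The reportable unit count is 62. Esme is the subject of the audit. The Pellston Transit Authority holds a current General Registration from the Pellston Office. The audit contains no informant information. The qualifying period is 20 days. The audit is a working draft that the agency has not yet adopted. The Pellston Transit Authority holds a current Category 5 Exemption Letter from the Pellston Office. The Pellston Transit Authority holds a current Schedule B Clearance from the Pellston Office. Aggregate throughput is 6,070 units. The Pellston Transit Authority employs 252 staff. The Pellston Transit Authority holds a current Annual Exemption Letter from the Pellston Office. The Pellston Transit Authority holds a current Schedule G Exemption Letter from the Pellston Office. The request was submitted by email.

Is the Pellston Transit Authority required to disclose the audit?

Yes — the Pellston Transit Authority must disclose the audit.

All of (a)'s requirements are met (a current General Registration is held; the audit is an unadopted draft; a current Annual Exemption Letter is held). But: (f) is triggered — the compliance score is 56 points, meeting the 54 points threshold. (g), which would lift (f), is not triggered — the record's age is 9 years, short of 10 years. So (a) is unavailable.
Exception (b) does not apply: the coverage ratio is 54%, short of 61%.
Exception (c) requires that disclosure would reveal the identity of a confidential informant; but the audit contains no informant information, so (c) is unavailable.
Exception (d) requires that the record contains personal medical information; but the audit contains only operational data, so (d) is unavailable.
Exception (e) is satisfied on its face — the qualifying period is 20 days, less than the 25 days limit; a current Annual Approval is held. However, paragraphs (i)–(o) must be considered: (i) operates against (e): Esme is the subject of the audit. (j) would limit (i) — a current Provisional Approval is held — but (k) sets (j) aside: (k) operates against (j): a current Schedule G Exemption Letter is held. (l) would limit (k) — the reportable unit count is 62, less than the 69 limit — but (m) sets (l) aside: (m) applies — aggregate throughput is 6,070 units, meeting the 6,050 units threshold. (n) would limit (m) — a current Schedule B Clearance is held — but (o) sets (n) aside: (o) applies — a current Provisional Certificate is held. So (e) is unavailable.
No exception is made out. the Pellston Transit Authority falls within the general rule.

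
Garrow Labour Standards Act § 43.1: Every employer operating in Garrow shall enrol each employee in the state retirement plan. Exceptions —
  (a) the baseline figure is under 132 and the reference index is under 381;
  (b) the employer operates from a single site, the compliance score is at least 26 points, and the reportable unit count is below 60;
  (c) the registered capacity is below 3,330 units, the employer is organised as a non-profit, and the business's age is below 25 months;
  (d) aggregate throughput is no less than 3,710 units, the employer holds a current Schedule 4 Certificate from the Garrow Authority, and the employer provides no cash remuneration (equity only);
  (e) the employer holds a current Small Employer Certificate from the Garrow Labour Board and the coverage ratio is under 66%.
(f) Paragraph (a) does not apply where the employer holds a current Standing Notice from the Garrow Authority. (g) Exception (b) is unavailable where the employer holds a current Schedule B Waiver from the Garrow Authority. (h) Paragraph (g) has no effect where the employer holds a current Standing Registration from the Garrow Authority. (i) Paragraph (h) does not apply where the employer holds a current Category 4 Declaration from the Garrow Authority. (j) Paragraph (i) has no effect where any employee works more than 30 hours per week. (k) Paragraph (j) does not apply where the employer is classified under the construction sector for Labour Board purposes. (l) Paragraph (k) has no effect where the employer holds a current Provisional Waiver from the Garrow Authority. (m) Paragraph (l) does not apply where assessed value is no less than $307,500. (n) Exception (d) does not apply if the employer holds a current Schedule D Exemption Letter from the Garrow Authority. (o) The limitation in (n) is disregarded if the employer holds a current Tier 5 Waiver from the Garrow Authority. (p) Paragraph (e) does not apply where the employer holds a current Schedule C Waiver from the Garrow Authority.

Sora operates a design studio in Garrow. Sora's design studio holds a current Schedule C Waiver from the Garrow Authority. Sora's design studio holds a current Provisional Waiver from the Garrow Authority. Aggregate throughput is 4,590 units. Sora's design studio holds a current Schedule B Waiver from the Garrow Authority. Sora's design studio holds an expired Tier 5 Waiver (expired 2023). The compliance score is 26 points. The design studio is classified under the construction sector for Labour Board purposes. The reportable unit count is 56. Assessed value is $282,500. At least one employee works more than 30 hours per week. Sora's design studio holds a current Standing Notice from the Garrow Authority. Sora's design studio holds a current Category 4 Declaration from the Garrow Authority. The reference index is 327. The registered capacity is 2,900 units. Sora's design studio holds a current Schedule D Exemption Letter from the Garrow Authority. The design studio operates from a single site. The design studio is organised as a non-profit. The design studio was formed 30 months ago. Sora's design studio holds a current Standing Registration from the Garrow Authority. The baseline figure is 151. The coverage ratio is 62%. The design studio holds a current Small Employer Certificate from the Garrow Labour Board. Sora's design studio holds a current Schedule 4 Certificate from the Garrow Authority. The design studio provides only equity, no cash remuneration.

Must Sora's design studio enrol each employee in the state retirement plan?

Exception (a) requires that the baseline figure is under 132; but the baseline figure is 151, not under 132, so (a) is unavailable.
Exception (b): the employer operates from a single site; the compliance score is 26 points, meeting the 26 points threshold; the reportable unit count is 56, below the 60 limit — every condition holds. Considering the limiting provisions: (g) is engaged (a current Schedule B Waiver is held), but is set aside by (h): (h) is engaged — a current Standing Registration is held. (i) would limit (h) — a current Category 4 Declaration is held — but (j) sets (i) aside: (j) operates against (i): at least one employee exceeds 30 hours/week. (k) is triggered (the design studio is classified under the construction sector), but is overridden by (l): (l) operates — a current Provisional Waiver is held. (m) is not triggered (assessed value is $282,500, short of $307,500), so (l) stands. Exception (b) stands.
Exception (c) fails — the business's age is 30 months, not below 25 months.
Exception (d): aggregate throughput is 4,590 units, meeting the 3,710 units threshold; a current Schedule 4 Certificate is held; remuneration is equity-only — every condition holds. However, paragraphs (n)–(o) must be considered: (n) operates — a current Schedule D Exemption Letter is held. (o) is inapplicable (the Tier 5 Waiver is not current), so (n) stands. So (d) is unavailable.
All of (e)'s requirements are met (a current Small Employer Certificate is held; the coverage ratio is 62%, under the 66% limit). Turning to paragraph (p): (p) operates against (e): a current Schedule C Waiver is held. So (e) is unavailable.

No — exception (b) applies; Sora's design studio is not required to enrol each employee in the state retirement plan.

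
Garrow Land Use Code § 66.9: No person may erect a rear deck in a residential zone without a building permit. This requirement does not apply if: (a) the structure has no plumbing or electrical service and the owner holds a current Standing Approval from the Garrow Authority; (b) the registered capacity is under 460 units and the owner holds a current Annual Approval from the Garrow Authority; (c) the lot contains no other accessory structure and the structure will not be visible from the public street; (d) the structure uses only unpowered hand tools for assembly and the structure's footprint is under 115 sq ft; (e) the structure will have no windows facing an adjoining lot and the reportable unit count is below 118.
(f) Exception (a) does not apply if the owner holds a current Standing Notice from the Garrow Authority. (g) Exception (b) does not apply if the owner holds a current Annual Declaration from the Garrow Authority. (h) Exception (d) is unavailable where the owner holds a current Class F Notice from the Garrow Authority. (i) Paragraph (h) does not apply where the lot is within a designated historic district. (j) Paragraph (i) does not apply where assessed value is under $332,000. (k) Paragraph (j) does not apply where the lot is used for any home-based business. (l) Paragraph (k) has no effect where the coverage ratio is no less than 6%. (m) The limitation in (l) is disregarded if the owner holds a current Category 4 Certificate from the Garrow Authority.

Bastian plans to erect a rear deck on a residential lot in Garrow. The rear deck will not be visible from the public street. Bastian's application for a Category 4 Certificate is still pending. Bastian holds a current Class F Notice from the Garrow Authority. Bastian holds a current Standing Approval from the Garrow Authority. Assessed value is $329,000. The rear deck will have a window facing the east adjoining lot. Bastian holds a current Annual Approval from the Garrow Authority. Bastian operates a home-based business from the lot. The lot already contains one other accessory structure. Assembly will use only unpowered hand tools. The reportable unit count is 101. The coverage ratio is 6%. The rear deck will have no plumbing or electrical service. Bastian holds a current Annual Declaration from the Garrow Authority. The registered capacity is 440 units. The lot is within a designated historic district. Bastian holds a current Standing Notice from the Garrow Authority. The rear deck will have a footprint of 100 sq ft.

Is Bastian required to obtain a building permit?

Exception (a)'s conditions are all satisfied: there is no plumbing or electrical service; a current Standing Approval is held. However, paragraph (f) must be considered: (f) is engaged — a current Standing Notice is held. So (a) is unavailable.
All of (b)'s requirements are met (the registered capacity is 440 units, under the 460 units limit; a current Annual Approval is held). But: (g) operates — a current Annual Declaration is held. So (b) is unavailable.
Exception (c) does not apply: the lot already has another accessory structure.
Exception (d)'s conditions are all satisfied: assembly uses only hand tools; the structure's footprint is 100 sq ft, under the 115 sq ft limit. Turning to paragraphs (h)–(m): (h) operates against (d): a current Class F Notice is held. (i) applies (the lot is in a historic district), but yields to (j): (j) operates against (i): assessed value is $329,000, under the $332,000 limit. (k) applies (a home-based business operates on the lot), but is itself disapplied by (l): (l) applies — the coverage ratio is 6%, meeting the 6% threshold. (m) is not engaged (the Category 4 Certificate is not current), so (l) stands. So (d) is unavailable.
Exception (e) fails — a window faces an adjoining lot.
No exception is made out. Bastian falls within the general rule.

Yes — Bastian must obtain a building permit.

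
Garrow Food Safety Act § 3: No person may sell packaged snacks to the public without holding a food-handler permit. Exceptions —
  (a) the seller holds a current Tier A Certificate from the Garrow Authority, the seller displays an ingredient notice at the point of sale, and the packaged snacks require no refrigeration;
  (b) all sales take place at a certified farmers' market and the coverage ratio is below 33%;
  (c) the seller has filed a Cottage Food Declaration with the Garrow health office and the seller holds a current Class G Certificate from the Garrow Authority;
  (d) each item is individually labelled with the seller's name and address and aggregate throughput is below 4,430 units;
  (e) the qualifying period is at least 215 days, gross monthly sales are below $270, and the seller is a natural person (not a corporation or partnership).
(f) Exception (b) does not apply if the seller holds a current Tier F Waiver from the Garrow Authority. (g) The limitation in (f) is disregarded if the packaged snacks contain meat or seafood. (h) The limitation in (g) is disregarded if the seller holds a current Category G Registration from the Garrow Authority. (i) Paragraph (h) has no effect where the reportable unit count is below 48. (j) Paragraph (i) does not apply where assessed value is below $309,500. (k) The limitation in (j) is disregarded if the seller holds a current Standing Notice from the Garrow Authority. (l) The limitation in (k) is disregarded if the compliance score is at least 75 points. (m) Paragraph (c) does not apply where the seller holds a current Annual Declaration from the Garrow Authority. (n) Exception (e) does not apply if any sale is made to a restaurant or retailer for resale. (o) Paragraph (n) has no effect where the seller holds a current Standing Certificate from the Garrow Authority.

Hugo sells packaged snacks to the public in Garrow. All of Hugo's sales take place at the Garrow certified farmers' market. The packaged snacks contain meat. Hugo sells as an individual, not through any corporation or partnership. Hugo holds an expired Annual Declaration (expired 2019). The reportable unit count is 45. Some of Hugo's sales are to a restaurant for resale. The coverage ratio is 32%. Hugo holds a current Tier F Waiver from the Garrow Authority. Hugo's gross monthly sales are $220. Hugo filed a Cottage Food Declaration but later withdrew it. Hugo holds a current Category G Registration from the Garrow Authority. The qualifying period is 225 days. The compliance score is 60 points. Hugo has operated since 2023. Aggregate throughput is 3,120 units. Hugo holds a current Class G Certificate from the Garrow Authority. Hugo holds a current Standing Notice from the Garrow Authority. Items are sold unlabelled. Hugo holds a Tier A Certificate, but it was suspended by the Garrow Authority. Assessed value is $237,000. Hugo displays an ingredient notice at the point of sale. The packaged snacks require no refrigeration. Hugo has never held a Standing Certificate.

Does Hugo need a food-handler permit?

Exception (a) does not apply: no current Tier A Certificate is held.
Exception (b): all sales are at a certified farmers' market; the coverage ratio is 32%, below the 33% limit — every condition holds. As to paragraphs (f)–(l): (f) would limit (b) — a current Tier F Waiver is held — but (g) sets (f) aside: (g) operates — the packaged snacks contain meat. (h) would limit (g) — a current Category G Registration is held — but (i) sets (h) aside: (i) is triggered — the reportable unit count is 45, below the 48 limit. (j) would limit (i) — assessed value is $237,000, below the $309,500 limit — but (k) sets (j) aside: (k) is triggered — a current Standing Notice is held. (l), which would lift (k), is not engaged — the compliance score is 60 points, short of 75 points. (b) remains available.
Exception (c) requires that the seller has filed a Cottage Food Declaration with the Garrow health office; but the Cottage Food Declaration was withdrawn, so (c) is unavailable.
Exception (d) requires that each item is individually labelled with the seller's name and address; but items are sold unlabelled, so (d) is unavailable.
All of (e)'s requirements are met (the qualifying period is 225 days, meeting the 215 days threshold; gross monthly sales are $220, below the $270 limit; the seller is a natural person). But: (n) is triggered — some sales are to a restaurant for resale. (o), which would lift (n), is not engaged — the Standing Certificate is not current. So (e) is unavailable.

No — exception (b) applies; Hugo is not required to hold a food-handler permit.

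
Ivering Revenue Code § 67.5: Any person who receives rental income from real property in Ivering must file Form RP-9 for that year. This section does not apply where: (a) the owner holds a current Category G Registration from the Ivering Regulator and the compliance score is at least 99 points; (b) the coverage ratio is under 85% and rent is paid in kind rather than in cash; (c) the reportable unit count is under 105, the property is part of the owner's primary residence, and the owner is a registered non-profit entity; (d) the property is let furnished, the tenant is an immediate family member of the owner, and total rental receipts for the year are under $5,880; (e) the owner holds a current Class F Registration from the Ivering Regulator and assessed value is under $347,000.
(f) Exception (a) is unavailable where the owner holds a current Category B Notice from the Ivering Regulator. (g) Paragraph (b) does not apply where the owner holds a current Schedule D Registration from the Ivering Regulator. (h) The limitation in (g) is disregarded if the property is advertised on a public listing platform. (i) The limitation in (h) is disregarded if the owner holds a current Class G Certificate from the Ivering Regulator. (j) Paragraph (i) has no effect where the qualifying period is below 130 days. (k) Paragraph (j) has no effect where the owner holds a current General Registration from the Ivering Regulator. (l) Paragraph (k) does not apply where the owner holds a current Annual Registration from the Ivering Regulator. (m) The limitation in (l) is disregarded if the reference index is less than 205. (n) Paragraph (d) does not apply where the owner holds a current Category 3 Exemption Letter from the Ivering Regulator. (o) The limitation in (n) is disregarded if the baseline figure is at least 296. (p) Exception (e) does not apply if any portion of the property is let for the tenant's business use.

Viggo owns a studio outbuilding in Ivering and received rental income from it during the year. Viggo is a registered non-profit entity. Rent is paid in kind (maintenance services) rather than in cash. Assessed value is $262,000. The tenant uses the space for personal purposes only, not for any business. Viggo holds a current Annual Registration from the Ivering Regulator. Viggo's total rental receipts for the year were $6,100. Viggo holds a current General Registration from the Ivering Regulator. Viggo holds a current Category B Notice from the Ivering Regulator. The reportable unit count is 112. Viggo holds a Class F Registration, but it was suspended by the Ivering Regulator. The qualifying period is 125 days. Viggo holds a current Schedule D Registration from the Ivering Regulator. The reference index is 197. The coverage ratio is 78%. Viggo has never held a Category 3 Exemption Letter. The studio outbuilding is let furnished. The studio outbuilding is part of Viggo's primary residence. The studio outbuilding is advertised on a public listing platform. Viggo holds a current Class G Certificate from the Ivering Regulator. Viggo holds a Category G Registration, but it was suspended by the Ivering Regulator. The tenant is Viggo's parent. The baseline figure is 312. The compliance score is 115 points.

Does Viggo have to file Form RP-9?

Exception (a) requires that the owner holds a current Category G Registration from the Ivering Regulator; but no current Category G Registration is held, so (a) is unavailable.
Exception (b)'s conditions are all satisfied: the coverage ratio is 78%, under the 85% limit; rent is paid in kind. However, paragraphs (g)–(m) must be considered: (g) operates against (b): a current Schedule D Registration is held. (h) is engaged (the property is publicly advertised), but is overridden by (i): (i) is engaged — a current Class G Certificate is held. (j) applies (the qualifying period is 125 days, below the 130 days limit), but is set aside by (k): (k) operates against (j): a current General Registration is held. (l) would limit (k) — a current Annual Registration is held — but (m) sets (l) aside: (m) operates against (l): the reference index is 197, less than the 205 limit. Exception (b) does not apply.
Exception (c) requires that the reportable unit count is under 105; but the reportable unit count is 112, not under 105, so (c) is unavailable.
Exception (d) does not apply: total rental receipts for the year are $6,100, not under $5,880.
Exception (e) requires that the owner holds a current Class F Registration from the Ivering Regulator; but no current Class F Registration is held, so (e) is unavailable.
No exception is made out. Viggo falls within the general rule.

Yes — Viggo must file Form RP-9.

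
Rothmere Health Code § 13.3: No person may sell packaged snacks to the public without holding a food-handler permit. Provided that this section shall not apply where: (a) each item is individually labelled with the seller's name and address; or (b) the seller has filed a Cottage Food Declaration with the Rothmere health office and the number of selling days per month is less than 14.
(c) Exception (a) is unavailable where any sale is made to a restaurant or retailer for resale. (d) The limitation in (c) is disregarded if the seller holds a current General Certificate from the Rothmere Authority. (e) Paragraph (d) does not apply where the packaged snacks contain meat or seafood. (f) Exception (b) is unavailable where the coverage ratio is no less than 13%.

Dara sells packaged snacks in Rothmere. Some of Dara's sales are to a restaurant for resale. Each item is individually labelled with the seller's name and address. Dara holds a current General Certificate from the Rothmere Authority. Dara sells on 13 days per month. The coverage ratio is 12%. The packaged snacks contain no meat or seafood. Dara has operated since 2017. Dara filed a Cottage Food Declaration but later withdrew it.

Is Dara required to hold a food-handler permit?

No — exception (a) applies; Dara is not required to hold a food-handler permit.

Exception (a) is satisfied on its face — items are individually labelled. Considering the limiting provisions: (c) would limit (a) — some sales are to a restaurant for resale — but (d) sets (c) aside: (d) operates against (c): a current General Certificate is held. (e) is not triggered (the packaged snacks contain no meat or seafood), so (d) stands. So (a) applies.
Exception (b) does not apply: the Cottage Food Declaration was withdrawn.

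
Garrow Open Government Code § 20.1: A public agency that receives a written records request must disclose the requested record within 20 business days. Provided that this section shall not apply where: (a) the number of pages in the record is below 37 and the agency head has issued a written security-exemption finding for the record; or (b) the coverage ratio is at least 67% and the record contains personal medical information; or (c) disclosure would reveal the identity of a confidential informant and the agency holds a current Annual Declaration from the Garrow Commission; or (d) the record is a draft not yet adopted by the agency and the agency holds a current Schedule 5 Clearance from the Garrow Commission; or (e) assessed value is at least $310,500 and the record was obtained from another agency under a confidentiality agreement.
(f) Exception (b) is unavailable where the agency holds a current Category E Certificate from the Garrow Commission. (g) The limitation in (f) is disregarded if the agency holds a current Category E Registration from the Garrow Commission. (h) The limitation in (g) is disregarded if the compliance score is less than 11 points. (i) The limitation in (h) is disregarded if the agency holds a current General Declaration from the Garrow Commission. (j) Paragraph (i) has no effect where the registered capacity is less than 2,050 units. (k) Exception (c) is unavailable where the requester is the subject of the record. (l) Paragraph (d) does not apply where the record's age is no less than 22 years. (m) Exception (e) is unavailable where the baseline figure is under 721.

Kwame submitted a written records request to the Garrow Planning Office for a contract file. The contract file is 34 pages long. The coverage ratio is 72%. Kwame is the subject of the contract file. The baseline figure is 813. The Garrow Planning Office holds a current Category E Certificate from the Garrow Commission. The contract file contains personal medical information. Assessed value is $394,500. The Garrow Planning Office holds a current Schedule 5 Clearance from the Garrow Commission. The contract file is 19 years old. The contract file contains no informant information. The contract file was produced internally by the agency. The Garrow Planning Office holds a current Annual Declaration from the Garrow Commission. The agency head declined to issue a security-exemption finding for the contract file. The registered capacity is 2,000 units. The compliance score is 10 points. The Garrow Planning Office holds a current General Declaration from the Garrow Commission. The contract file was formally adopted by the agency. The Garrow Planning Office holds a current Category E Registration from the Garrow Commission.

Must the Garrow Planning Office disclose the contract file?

Exception (a) fails — the agency head declined to issue a security-exemption finding.
All of (b)'s requirements are met (the coverage ratio is 72%, meeting the 67% threshold; the contract file contains personal medical information). But: (f) operates against (b): a current Category E Certificate is held. (g) applies (a current Category E Registration is held), but yields to (h): (h) operates against (g): the compliance score is 10 points, less than the 11 points limit. (i) would limit (h) — a current General Declaration is held — but (j) sets (i) aside: (j) is triggered — the registered capacity is 2,000 units, less than the 2,050 units limit. (b) is therefore removed.
Exception (c) does not apply: the contract file contains no informant information.
Exception (d) requires that the record is a draft not yet adopted by the agency; but the contract file has been formally adopted, so (d) is unavailable.
Exception (e) requires that the record was obtained from another agency under a confidentiality agreement; but the contract file was produced internally, so (e) is unavailable.
No exception is made out. the Garrow Planning Office falls within the general rule.

Yes — the Garrow Planning Office must disclose the contract file.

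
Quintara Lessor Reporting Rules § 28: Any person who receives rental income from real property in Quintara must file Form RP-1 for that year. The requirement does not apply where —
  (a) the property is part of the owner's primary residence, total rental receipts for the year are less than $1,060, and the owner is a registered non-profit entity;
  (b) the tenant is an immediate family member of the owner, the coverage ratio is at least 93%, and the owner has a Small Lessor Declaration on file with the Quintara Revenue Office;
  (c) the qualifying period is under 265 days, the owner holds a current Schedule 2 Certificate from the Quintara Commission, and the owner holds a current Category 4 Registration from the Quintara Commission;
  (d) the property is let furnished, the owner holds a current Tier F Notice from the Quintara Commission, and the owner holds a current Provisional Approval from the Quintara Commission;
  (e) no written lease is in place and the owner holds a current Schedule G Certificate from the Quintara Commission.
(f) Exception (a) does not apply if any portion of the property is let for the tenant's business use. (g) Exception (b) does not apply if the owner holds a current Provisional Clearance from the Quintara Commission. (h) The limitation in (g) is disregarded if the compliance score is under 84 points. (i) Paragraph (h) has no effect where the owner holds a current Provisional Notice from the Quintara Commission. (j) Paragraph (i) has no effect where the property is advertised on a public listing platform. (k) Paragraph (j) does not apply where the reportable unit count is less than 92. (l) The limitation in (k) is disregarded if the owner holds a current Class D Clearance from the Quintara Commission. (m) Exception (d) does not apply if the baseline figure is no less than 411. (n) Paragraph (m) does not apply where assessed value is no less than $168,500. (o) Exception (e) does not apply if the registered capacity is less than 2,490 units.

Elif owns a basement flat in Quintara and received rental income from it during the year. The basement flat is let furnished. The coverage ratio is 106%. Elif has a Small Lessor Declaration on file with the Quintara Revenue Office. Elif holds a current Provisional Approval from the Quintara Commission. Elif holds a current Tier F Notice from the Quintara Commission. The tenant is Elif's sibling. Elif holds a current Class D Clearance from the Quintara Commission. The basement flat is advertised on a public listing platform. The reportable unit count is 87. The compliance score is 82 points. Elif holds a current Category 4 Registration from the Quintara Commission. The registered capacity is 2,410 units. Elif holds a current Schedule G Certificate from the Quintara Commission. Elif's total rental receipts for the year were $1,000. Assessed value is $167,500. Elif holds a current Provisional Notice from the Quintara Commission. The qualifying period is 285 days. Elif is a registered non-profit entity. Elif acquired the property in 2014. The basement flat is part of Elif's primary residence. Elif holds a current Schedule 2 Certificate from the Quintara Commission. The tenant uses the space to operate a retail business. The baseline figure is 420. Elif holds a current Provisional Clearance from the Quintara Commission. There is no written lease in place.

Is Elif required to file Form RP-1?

No — exception (b) applies; Elif is not required to file Form RP-1.

Exception (a): the basement flat is part of the primary residence; total rental receipts for the year are $1,000, less than the $1,060 limit; Elif is a registered non-profit — every condition holds. But applying paragraph (f): (f) operates — the space is let for business use. (a) is therefore removed.
All of (b)'s requirements are met (the tenant is an immediate family member; the coverage ratio is 106%, meeting the 93% threshold; a Small Lessor Declaration is on file). As to paragraphs (g)–(l): (g) would limit (b) — a current Provisional Clearance is held — but (h) sets (g) aside: (h) operates — the compliance score is 82 points, under the 84 points limit. (i) would limit (h) — a current Provisional Notice is held — but (j) sets (i) aside: (j) is engaged — the property is publicly advertised. (k) operates (the reportable unit count is 87, less than the 92 limit), but is set aside by (l): (l) operates against (k): a current Class D Clearance is held. (b) remains available.
Exception (c) requires that the qualifying period is under 265 days; but the qualifying period is 285 days, not under 265 days, so (c) is unavailable.
Exception (d) is satisfied on its face — the property is let furnished; a current Tier F Notice is held; a current Provisional Approval is held. But: (m) operates against (d): the baseline figure is 420, meeting the 411 threshold. (n) is inapplicable (assessed value is $167,500, short of $168,500), so (m) stands. So (d) is unavailable.
Exception (e)'s conditions are all satisfied: there is no written lease; a current Schedule G Certificate is held. But applying paragraph (o): (o) operates against (e): the registered capacity is 2,410 units, less than the 2,490 units limit. (e) is therefore removed.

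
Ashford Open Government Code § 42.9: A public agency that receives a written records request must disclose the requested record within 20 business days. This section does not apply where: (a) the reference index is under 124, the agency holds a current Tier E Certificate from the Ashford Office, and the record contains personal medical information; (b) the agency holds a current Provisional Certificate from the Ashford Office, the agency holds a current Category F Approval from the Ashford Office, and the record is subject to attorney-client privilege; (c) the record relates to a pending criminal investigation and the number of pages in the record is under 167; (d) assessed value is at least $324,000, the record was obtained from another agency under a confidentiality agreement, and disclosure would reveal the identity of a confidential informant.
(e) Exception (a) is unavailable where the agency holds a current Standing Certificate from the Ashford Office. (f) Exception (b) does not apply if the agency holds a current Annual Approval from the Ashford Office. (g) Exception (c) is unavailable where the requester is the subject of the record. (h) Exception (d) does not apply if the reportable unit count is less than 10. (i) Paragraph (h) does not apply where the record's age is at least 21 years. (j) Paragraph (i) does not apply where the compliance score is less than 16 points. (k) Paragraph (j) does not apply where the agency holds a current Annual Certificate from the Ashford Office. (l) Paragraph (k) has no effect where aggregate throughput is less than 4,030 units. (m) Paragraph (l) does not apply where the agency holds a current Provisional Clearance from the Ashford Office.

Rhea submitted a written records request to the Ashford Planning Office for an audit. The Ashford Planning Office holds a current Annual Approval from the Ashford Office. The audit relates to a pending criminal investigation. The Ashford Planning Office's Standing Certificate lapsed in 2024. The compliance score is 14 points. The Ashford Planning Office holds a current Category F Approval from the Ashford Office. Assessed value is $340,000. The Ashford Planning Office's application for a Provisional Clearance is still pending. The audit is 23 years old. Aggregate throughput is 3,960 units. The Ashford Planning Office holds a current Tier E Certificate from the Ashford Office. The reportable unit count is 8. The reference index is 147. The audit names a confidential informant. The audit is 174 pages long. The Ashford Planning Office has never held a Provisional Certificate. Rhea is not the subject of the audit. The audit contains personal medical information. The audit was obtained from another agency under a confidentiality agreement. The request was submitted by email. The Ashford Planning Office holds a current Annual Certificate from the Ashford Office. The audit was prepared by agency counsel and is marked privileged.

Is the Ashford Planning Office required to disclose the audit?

Exception (a) does not apply: the reference index is 147, not under 124.
Exception (b) fails — there is no Provisional Certificate in force.
Exception (c) fails — the number of pages in the record is 174, not under 167.
Exception (d)'s conditions are all satisfied: assessed value is $340,000, meeting the $324,000 threshold; the audit was obtained under a confidentiality agreement; the audit names a confidential informant. But: (h) is triggered — the reportable unit count is 8, less than the 10 limit. (i) would limit (h) — the record's age is 23 years, meeting the 21 years threshold — but (j) sets (i) aside: (j) is engaged — the compliance score is 14 points, less than the 16 points limit. (k) would limit (j) — a current Annual Certificate is held — but (l) sets (k) aside: (l) operates against (k): aggregate throughput is 3,960 units, less than the 4,030 units limit. (m), which would lift (l), is not engaged — the Provisional Clearance is not current. Exception (d) does not apply.
Every exception is unavailable, so the rule governs.

Yes — the Ashford Planning Office must disclose the audit.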